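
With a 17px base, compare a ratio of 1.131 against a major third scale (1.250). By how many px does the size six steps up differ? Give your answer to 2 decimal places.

29.27px

At 1.131: 17.0 × 1.131⁶ = 35.5815px
Major third: 17.0 × 1.250⁶ = 64.8499px
Difference: 64.8499 − 35.5815 = 29.2684px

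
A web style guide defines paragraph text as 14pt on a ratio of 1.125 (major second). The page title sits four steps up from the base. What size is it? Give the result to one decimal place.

22.4pt

14.0 × 1.125⁴ = 14.0 × 1.60181 ≈ 22.43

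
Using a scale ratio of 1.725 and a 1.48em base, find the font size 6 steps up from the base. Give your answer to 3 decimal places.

A modular type scale is a geometric sequence: sizeₙ = base × rⁿ.
1.48 × 1.725⁶ = 1.48 × 26.34721 ≈ 38.994

38.994em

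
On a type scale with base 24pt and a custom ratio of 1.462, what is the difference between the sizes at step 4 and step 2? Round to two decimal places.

Step 2: 24.0 × 1.462² = 51.2987pt
Step 4: 24.0 × 1.462⁴ = 109.6480pt
Difference: 109.6480 − 51.2987 = 58.3493pt

58.35pt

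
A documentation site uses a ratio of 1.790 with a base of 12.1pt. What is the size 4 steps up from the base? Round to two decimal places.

A modular type scale is a geometric sequence: sizeₙ = base × rⁿ.
12.1 × 1.790⁴ = 12.1 × 10.26626 ≈ 124.22

124.22pt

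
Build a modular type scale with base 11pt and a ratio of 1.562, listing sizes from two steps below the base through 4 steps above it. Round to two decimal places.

Step -2: 11.0 ÷ 1.562² = 4.51
Step -1: 11.0 ÷ 1.562 = 7.04
Step 0: 11pt
Step 1: 11.0 × 1.562 = 17.18
Step 2: 11.0 × 1.562² = 26.84
Step 3: 11.0 × 1.562³ = 41.92
Step 4: 11.0 × 1.562⁴ = 65.48

4.51pt, 7.04pt, 11.00pt, 17.18pt, 26.84pt, 41.92pt, 65.48pt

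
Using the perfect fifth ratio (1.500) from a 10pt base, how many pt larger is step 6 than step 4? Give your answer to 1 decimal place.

Step 4: 10.0 × 1.500⁴ = 50.625pt
Step 6: 10.0 × 1.500⁶ = 113.906pt
Difference: 113.906 − 50.625 = 63.281pt

63.3pt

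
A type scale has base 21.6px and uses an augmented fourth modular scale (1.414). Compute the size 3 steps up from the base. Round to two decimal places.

A modular type scale is a geometric sequence: sizeₙ = base × rⁿ.
21.6 × 1.414³ = 21.6 × 2.82715 ≈ 61.07

61.07px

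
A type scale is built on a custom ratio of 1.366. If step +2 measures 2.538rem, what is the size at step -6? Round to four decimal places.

0.2094rem

The gap is -6 − (2) = -8 steps, so the factor is 1.366^-8.
2.538 ÷ 1.366⁸ = 2.538 ÷ 12.12287 ≈ 0.2094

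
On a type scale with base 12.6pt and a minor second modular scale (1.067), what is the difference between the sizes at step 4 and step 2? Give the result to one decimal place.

2.0pt

Step 2: 12.6 × 1.067² = 14.345pt
Step 4: 12.6 × 1.067⁴ = 16.332pt
Difference: 16.332 − 14.345 = 1.987pt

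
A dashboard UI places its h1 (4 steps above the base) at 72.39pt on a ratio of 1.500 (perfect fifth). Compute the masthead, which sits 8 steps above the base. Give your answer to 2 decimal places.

72.39 × 1.500⁴ = 72.39 × 5.06250 ≈ 366.474

366.47pt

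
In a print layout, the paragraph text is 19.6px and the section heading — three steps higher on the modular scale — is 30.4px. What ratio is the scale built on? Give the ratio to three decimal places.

r³ = 30.4 / 19.6, so r = (30.4/19.6)^(1/3).
r = 1.5510^(1/3) ≈ 1.1575

1.158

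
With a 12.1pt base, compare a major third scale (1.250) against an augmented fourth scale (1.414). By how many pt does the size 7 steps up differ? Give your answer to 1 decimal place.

79.1pt

Major third: 12.1 × 1.250⁷ = 57.697pt
Augmented fourth: 12.1 × 1.414⁷ = 136.751pt
Difference: 136.751 − 57.697 = 79.054pt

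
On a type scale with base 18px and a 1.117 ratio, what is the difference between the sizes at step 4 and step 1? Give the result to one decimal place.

7.9px

Step 1: 18.0 × 1.117 = 20.106px
Step 4: 18.0 × 1.117⁴ = 28.021px
Difference: 28.021 − 20.106 = 7.915px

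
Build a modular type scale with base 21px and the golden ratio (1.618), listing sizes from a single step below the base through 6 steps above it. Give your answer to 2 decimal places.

Step -1: 21.0 ÷ 1.618 = 12.98
Step 0: 21px
Step 1: 21.0 × 1.618 = 33.98
Step 2: 21.0 × 1.618² = 54.98
Step 3: 21.0 × 1.618³ = 88.95
Step 4: 21.0 × 1.618⁴ = 143.92
Step 5: 21.0 × 1.618⁵ = 232.87
Step 6: 21.0 × 1.618⁶ = 376.78

12.98px, 21.00px, 33.98px, 54.98px, 88.95px, 143.92px, 232.87px, 376.78px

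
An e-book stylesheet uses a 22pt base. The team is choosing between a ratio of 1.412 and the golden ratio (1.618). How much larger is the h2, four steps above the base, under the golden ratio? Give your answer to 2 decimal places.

63.33pt

At 1.412: 22.0 × 1.412⁴ = 87.4503pt
Golden ratio: 22.0 × 1.618⁴ = 150.7776pt
Difference: 150.7776 − 87.4503 = 63.3273pt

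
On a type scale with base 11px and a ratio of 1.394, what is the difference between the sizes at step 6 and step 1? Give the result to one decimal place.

65.4px

Step 1: 11.0 × 1.394 = 15.334px
Step 6: 11.0 × 1.394⁶ = 80.718px
Difference: 80.718 − 15.334 = 65.384px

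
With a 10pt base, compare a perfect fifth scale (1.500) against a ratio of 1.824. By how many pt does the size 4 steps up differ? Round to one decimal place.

60.1pt

Perfect fifth: 10.0 × 1.500⁴ = 50.625pt
At 1.824: 10.0 × 1.824⁴ = 110.688pt
Difference: 110.688 − 50.625 = 60.063pt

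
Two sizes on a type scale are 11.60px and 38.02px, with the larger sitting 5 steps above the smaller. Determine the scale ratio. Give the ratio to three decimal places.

r⁵ = 38.02 / 11.60, so r = (38.02/11.60)^(1/5).
r = 3.2776^(1/5) ≈ 1.2680

1.268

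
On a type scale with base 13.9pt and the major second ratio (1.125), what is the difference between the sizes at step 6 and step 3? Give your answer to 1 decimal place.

Step 3: 13.9 × 1.125³ = 19.791pt
Step 6: 13.9 × 1.125⁶ = 28.179pt
Difference: 28.179 − 19.791 = 8.388pt

8.4pt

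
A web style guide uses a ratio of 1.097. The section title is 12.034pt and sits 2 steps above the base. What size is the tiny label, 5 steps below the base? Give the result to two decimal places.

12.034 ÷ 1.097⁷ = 12.034 ÷ 1.91182 ≈ 6.295

6.29pt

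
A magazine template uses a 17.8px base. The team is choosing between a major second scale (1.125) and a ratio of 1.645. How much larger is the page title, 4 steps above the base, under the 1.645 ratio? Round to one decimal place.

101.8px

Major second: 17.8 × 1.125⁴ = 28.512px
At 1.645: 17.8 × 1.645⁴ = 130.342px
Difference: 130.342 − 28.512 = 101.830px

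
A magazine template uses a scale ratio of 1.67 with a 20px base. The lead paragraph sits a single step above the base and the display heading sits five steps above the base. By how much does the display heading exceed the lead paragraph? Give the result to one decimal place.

Step 1: 20.0 × 1.67 = 33.400px
Step 5: 20.0 × 1.67⁵ = 259.784px
Difference: 259.784 − 33.400 = 226.384px

226.4px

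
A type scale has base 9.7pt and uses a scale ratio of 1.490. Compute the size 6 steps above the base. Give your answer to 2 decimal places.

106.14pt

A modular type scale is a geometric sequence: sizeₙ = base × rⁿ.
9.7 × 1.490⁶ = 9.7 × 10.94253 ≈ 106.14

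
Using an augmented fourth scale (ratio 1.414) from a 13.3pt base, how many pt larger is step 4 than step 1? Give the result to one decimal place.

Step 1: 13.3 × 1.414 = 18.806pt
Step 4: 13.3 × 1.414⁴ = 53.168pt
Difference: 53.168 − 18.806 = 34.362pt

34.4pt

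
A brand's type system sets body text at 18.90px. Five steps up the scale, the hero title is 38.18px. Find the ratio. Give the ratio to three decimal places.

r⁵ = 38.18 / 18.90, so r = (38.18/18.90)^(1/5).
r = 2.0201^(1/5) ≈ 1.1510

1.151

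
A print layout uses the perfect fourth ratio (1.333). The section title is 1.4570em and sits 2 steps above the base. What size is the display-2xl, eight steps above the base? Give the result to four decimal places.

1.4570 × 1.333⁶ = 1.4570 × 5.61023 ≈ 8.1741

8.1741em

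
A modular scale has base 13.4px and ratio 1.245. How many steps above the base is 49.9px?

6

1.245ⁿ = 49.9 / 13.4 = 3.7239
n = ln(3.7239) / ln(1.245) = 1.3148 / 0.2191 ≈ 6.00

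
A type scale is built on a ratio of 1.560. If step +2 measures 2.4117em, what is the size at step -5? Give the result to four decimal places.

2.4117 ÷ 1.560⁷ = 2.4117 ÷ 22.48393 ≈ 0.1073

0.1073em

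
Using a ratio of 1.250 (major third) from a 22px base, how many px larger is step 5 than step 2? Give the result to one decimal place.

Step 2: 22.0 × 1.250² = 34.375px
Step 5: 22.0 × 1.250⁵ = 67.139px
Difference: 67.139 − 34.375 = 32.764px

32.8px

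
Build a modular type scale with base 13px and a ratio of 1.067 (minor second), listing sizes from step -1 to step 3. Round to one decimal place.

12.2px, 13.0px, 13.9px, 14.8px, 15.8px

Step -1: 13.0 ÷ 1.067 = 12.2
Step 0: 13px
Step 1: 13.0 × 1.067 = 13.9
Step 2: 13.0 × 1.067² = 14.8
Step 3: 13.0 × 1.067³ = 15.8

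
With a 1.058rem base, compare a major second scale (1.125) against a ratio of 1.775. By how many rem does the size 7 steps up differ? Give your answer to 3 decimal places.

Major second: 1.058 × 1.125⁷ = 2.41298rem
At 1.775: 1.058 × 1.775⁷ = 58.73192rem
Difference: 58.73192 − 2.41298 = 56.31894rem

56.319rem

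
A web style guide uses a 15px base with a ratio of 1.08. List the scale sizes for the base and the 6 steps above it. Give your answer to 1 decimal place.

Step 0: 15px
Step 1: 15.0 × 1.08 = 16.2
Step 2: 15.0 × 1.08² = 17.5
Step 3: 15.0 × 1.08³ = 18.9
Step 4: 15.0 × 1.08⁴ = 20.4
Step 5: 15.0 × 1.08⁵ = 22.0
Step 6: 15.0 × 1.08⁶ = 23.8

15.0px, 16.2px, 17.5px, 18.9px, 20.4px, 22.0px, 23.8px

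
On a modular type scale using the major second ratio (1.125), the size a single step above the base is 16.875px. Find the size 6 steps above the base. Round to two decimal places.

16.875 × 1.125⁵ = 16.875 × 1.80203 ≈ 30.409

30.41px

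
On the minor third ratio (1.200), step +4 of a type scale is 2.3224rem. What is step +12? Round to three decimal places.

The gap is 12 − (4) = 8 steps, so the factor is 1.200^8.
2.3224 × 1.200⁸ = 2.3224 × 4.29982 ≈ 9.986

9.986rem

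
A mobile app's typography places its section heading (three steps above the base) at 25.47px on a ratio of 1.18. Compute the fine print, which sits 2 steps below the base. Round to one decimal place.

Moving from step +3 to step -2 is 5 steps down, so divide by r⁵.
25.47 ÷ 1.18⁵ = 25.47 ÷ 2.28776 ≈ 11.133

11.1px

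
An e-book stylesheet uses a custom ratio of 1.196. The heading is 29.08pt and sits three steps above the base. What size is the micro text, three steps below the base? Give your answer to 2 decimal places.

29.08 ÷ 1.196⁶ = 29.08 ÷ 2.92676 ≈ 9.936

9.94pt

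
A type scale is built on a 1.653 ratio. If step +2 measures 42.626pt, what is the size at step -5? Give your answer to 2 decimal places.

1.26pt

42.626 ÷ 1.653⁷ = 42.626 ÷ 33.72174 ≈ 1.264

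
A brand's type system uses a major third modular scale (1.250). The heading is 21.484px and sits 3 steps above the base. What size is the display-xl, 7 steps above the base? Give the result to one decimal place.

Moving from step +3 to step +7 is 4 steps up, so multiply by r⁴.
21.484 × 1.250⁴ = 21.484 × 2.44141 ≈ 52.451

52.5px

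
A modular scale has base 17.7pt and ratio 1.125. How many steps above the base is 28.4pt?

4

1.125ⁿ = 28.4 / 17.7 = 1.6045
n = ln(1.6045) / ln(1.125) = 0.4728 / 0.1178 ≈ 4.01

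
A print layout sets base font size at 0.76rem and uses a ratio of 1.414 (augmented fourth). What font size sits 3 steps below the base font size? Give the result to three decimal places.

Every step multiplies by the scale ratio.
0.76 ÷ 1.414³ = 0.76 ÷ 2.82715 ≈ 0.269

0.269rem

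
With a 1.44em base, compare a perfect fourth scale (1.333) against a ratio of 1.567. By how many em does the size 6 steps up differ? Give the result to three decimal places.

Perfect fourth: 1.44 × 1.333⁶ = 8.07874em
At 1.567: 1.44 × 1.567⁶ = 21.31947em
Difference: 21.31947 − 8.07874 = 13.24073em

13.241em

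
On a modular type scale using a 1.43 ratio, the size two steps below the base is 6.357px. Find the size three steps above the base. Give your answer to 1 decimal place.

38.0px

6.357 × 1.43⁵ = 6.357 × 5.97971 ≈ 38.013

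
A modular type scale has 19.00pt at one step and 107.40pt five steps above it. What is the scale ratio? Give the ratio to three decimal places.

1.414

The ratio satisfies 19.00 × r⁵ = 107.40, so r = (107.40 / 19.00)^(1/5).
r = 5.6526^(1/5) ≈ 1.4140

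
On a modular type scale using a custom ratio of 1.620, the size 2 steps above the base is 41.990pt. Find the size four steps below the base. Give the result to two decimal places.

2.32pt

The gap is -4 − (2) = -6 steps, so the factor is 1.620^-6.
41.990 ÷ 1.620⁶ = 41.990 ÷ 18.07549 ≈ 2.323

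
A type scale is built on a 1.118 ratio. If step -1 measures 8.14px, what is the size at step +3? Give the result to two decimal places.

12.72px

8.14 × 1.118⁴ = 8.14 × 1.56231 ≈ 12.717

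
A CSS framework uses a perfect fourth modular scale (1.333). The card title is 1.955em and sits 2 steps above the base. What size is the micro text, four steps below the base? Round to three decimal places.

0.348em

Moving from step +2 to step -4 is 6 steps down, so divide by r⁶.
1.955 ÷ 1.333⁶ = 1.955 ÷ 5.61023 ≈ 0.348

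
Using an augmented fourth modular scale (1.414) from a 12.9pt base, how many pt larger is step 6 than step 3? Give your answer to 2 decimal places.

66.64pt

Step 3: 12.9 × 1.414³ = 36.4702pt
Step 6: 12.9 × 1.414⁶ = 103.1065pt
Difference: 103.1065 − 36.4702 = 66.6363pt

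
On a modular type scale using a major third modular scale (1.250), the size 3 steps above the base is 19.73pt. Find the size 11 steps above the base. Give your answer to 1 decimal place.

117.6pt

Moving from step +3 to step +11 is 8 steps up, so multiply by r⁸.
19.73 × 1.250⁸ = 19.73 × 5.96046 ≈ 117.600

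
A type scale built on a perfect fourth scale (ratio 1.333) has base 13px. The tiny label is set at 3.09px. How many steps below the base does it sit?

5

1.333ⁿ = 13 / 3.09 = 4.2071
n = ln(4.2071) / ln(1.333) = 1.4368 / 0.2874 ≈ 5.00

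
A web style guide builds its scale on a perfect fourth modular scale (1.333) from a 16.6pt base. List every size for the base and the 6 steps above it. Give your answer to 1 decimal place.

Step 0: 16.6pt
Step 1: 16.6 × 1.333 = 22.1
Step 2: 16.6 × 1.333² = 29.5
Step 3: 16.6 × 1.333³ = 39.3
Step 4: 16.6 × 1.333⁴ = 52.4
Step 5: 16.6 × 1.333⁵ = 69.9
Step 6: 16.6 × 1.333⁶ = 93.1

16.6pt, 22.1pt, 29.5pt, 39.3pt, 52.4pt, 69.9pt, 93.1pt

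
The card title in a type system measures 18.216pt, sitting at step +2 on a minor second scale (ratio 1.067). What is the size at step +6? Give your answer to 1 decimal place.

18.216 × 1.067⁴ = 18.216 × 1.29616 ≈ 23.611

23.6pt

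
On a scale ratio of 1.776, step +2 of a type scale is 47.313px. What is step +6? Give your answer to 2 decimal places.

47.313 × 1.776⁴ = 47.313 × 9.94883 ≈ 470.709

470.71px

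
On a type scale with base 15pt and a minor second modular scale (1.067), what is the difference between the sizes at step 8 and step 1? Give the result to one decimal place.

Step 1: 15.0 × 1.067 = 16.005pt
Step 8: 15.0 × 1.067⁸ = 25.200pt
Difference: 25.200 − 16.005 = 9.195pt

9.2pt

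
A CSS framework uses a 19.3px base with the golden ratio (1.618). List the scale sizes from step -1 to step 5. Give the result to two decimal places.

11.93px, 19.30px, 31.23px, 50.53px, 81.75px, 132.27px, 214.02px

Step -1: 19.3 ÷ 1.618 = 11.93
Step 0: 19.3px
Step 1: 19.3 × 1.618 = 31.23
Step 2: 19.3 × 1.618² = 50.53
Step 3: 19.3 × 1.618³ = 81.75
Step 4: 19.3 × 1.618⁴ = 132.27
Step 5: 19.3 × 1.618⁵ = 214.02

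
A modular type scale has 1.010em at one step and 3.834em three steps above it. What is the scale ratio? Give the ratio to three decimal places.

The ratio satisfies 1.010 × r³ = 3.834, so r = (3.834 / 1.010)^(1/3).
r = 3.7960^(1/3) ≈ 1.5599

1.560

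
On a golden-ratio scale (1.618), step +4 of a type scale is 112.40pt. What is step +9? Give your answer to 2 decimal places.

112.40 × 1.618⁵ = 112.40 × 11.08901 ≈ 1246.404

1246.40pt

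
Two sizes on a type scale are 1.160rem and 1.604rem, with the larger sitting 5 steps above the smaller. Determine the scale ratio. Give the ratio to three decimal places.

1.067

The ratio satisfies 1.160 × r⁵ = 1.604, so r = (1.604 / 1.160)^(1/5).
r = 1.3828^(1/5) ≈ 1.0670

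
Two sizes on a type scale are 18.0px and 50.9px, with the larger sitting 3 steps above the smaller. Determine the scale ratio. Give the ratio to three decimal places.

The ratio satisfies 18.0 × r³ = 50.9, so r = (50.9 / 18.0)^(1/3).
r = 2.8278^(1/3) ≈ 1.4141

1.414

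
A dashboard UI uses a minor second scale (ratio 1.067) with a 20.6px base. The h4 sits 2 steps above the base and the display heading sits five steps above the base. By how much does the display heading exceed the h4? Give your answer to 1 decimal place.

5.0px

Step 2: 20.6 × 1.067² = 23.453px
Step 5: 20.6 × 1.067⁵ = 28.490px
Difference: 28.490 − 23.453 = 5.037px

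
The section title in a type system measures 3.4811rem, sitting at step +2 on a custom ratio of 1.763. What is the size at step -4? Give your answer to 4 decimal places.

0.1159rem

Moving from step +2 to step -4 is 6 steps down, so divide by r⁶.
3.4811 ÷ 1.763⁶ = 3.4811 ÷ 30.02713 ≈ 0.1159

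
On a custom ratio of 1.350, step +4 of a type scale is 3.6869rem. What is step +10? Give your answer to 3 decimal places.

22.318rem

Moving from step +4 to step +10 is 6 steps up, so multiply by r⁶.
3.6869 × 1.350⁶ = 3.6869 × 6.05345 ≈ 22.318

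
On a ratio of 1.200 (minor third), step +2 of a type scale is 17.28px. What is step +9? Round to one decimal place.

61.9px

17.28 × 1.200⁷ = 17.28 × 3.58318 ≈ 61.917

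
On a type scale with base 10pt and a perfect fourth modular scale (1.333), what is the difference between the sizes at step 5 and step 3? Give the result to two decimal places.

18.40pt

Step 3: 10.0 × 1.333³ = 23.6859pt
Step 5: 10.0 × 1.333⁵ = 42.0873pt
Difference: 42.0873 − 23.6859 = 18.4014pt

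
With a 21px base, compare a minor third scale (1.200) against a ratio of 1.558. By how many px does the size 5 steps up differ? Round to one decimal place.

140.5px

Minor third: 21.0 × 1.200⁵ = 52.255px
At 1.558: 21.0 × 1.558⁵ = 192.778px
Difference: 192.778 − 52.255 = 140.523px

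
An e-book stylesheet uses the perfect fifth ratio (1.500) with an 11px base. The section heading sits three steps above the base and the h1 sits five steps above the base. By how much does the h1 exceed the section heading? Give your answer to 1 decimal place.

46.4px

Step 3: 11.0 × 1.500³ = 37.125px
Step 5: 11.0 × 1.500⁵ = 83.531px
Difference: 83.531 − 37.125 = 46.406px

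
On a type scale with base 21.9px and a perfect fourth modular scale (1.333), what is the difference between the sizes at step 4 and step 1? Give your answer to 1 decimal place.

Step 1: 21.9 × 1.333 = 29.193px
Step 4: 21.9 × 1.333⁴ = 69.146px
Difference: 69.146 − 29.193 = 39.953px

40.0px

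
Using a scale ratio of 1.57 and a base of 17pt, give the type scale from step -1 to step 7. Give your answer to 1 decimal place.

10.8pt, 17.0pt, 26.7pt, 41.9pt, 65.8pt, 103.3pt, 162.2pt, 254.6pt, 399.7pt

Step -1: 17.0 ÷ 1.57 = 10.8
Step 0: 17pt
Step 1: 17.0 × 1.57 = 26.7
Step 2: 17.0 × 1.57² = 41.9
Step 3: 17.0 × 1.57³ = 65.8
Step 4: 17.0 × 1.57⁴ = 103.3
Step 5: 17.0 × 1.57⁵ = 162.2
Step 6: 17.0 × 1.57⁶ = 254.6
Step 7: 17.0 × 1.57⁷ = 399.7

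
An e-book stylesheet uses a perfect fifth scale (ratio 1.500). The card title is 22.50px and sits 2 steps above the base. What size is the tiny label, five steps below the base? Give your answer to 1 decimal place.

1.3px

The gap is -5 − (2) = -7 steps, so the factor is 1.500^-7.
22.50 ÷ 1.500⁷ = 22.50 ÷ 17.08594 ≈ 1.317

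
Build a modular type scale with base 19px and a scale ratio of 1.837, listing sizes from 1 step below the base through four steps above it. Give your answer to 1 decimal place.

10.3px, 19.0px, 34.9px, 64.1px, 117.8px, 216.4px

Step -1: 19.0 ÷ 1.837 = 10.3
Step 0: 19px
Step 1: 19.0 × 1.837 = 34.9
Step 2: 19.0 × 1.837² = 64.1
Step 3: 19.0 × 1.837³ = 117.8
Step 4: 19.0 × 1.837⁴ = 216.4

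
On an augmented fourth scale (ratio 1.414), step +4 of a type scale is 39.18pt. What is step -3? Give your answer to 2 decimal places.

The gap is -3 − (4) = -7 steps, so the factor is 1.414^-7.
39.18 ÷ 1.414⁷ = 39.18 ÷ 11.30175 ≈ 3.467

3.47pt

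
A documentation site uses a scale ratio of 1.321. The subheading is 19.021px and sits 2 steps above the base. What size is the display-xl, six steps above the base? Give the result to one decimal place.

19.021 × 1.321⁴ = 19.021 × 3.04517 ≈ 57.922

57.9px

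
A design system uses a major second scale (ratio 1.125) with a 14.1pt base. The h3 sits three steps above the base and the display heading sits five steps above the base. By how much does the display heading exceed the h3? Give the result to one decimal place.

Step 3: 14.1 × 1.125³ = 20.076pt
Step 5: 14.1 × 1.125⁵ = 25.409pt
Difference: 25.409 − 20.076 = 5.333pt

5.3pt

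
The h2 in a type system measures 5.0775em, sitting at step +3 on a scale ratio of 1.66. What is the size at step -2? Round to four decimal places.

5.0775 ÷ 1.66⁵ = 5.0775 ÷ 12.60493 ≈ 0.4028

0.4028em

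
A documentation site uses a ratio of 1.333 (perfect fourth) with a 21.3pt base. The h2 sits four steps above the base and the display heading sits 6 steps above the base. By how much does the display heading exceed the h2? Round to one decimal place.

52.2pt

Step 4: 21.3 × 1.333⁴ = 67.251pt
Step 6: 21.3 × 1.333⁶ = 119.498pt
Difference: 119.498 − 67.251 = 52.247pt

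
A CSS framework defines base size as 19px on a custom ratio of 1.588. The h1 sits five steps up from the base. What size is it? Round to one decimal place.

19.0 × 1.588⁵ = 19.0 × 10.09840 ≈ 191.87

191.9px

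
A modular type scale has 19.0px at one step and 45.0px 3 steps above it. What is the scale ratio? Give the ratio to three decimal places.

1.333

r³ = 45.0 / 19.0, so r = (45.0/19.0)^(1/3).
r = 2.3684^(1/3) ≈ 1.3330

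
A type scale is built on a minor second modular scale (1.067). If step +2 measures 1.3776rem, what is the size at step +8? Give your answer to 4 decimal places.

Moving from step +2 to step +8 is 6 steps up, so multiply by r⁶.
1.3776 × 1.067⁶ = 1.3776 × 1.47566 ≈ 2.0329

2.0329rem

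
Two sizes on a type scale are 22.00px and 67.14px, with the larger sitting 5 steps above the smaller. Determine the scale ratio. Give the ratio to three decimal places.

r⁵ = 67.14 / 22.00, so r = (67.14/22.00)^(1/5).
r = 3.0518^(1/5) ≈ 1.2500

1.250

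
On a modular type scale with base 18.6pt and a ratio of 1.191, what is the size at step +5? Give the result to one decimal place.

44.6pt

Every step multiplies by the scale ratio.
18.6 × 1.191⁵ = 18.6 × 2.39640 ≈ 44.57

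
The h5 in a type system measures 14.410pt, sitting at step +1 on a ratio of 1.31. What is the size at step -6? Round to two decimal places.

14.410 ÷ 1.31⁷ = 14.410 ÷ 6.62063 ≈ 2.177

2.18pt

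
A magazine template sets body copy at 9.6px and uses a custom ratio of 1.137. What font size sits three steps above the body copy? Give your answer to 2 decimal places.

9.6 × 1.137³ = 9.6 × 1.46988 ≈ 14.11

14.11px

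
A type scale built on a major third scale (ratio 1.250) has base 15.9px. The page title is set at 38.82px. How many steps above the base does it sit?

1.250ⁿ = 38.82 / 15.9 = 2.4415
n = ln(2.4415) / ln(1.250) = 0.8926 / 0.2231 ≈ 4.00

4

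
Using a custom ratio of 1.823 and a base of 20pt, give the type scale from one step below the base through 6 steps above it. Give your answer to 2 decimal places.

Step -1: 20.0 ÷ 1.823 = 10.97
Step 0: 20pt
Step 1: 20.0 × 1.823 = 36.46
Step 2: 20.0 × 1.823² = 66.47
Step 3: 20.0 × 1.823³ = 121.17
Step 4: 20.0 × 1.823⁴ = 220.89
Step 5: 20.0 × 1.823⁵ = 402.68
Step 6: 20.0 × 1.823⁶ = 734.09

10.97pt, 20.00pt, 36.46pt, 66.47pt, 121.17pt, 220.89pt, 402.68pt, 734.09pt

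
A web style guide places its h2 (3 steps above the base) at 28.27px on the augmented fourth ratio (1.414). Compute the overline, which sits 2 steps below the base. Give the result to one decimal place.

28.27 ÷ 1.414⁵ = 28.27 ÷ 5.65258 ≈ 5.001

5.0px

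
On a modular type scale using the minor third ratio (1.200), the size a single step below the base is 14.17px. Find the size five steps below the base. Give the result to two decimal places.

6.83px

The gap is -5 − (-1) = -4 steps, so the factor is 1.200^-4.
14.17 ÷ 1.200⁴ = 14.17 ÷ 2.07360 ≈ 6.834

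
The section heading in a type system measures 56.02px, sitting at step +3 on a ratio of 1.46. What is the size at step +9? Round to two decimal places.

542.58px

The gap is 9 − (3) = 6 steps, so the factor is 1.46^6.
56.02 × 1.46⁶ = 56.02 × 9.68539 ≈ 542.576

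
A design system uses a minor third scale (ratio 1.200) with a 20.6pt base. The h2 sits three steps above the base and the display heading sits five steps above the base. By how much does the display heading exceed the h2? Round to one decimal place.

Step 3: 20.6 × 1.200³ = 35.597pt
Step 5: 20.6 × 1.200⁵ = 51.259pt
Difference: 51.259 − 35.597 = 15.662pt

15.7pt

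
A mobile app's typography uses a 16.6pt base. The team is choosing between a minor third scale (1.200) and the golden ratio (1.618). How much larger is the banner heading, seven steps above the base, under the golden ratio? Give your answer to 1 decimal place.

Minor third: 16.6 × 1.200⁷ = 59.481pt
Golden ratio: 16.6 × 1.618⁷ = 481.901pt
Difference: 481.901 − 59.481 = 422.420pt

422.4pt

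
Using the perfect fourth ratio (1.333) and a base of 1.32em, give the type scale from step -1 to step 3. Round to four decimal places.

Step -1: 1.32 ÷ 1.333 = 0.9902
Step 0: 1.32em
Step 1: 1.32 × 1.333 = 1.7596
Step 2: 1.32 × 1.333² = 2.3455
Step 3: 1.32 × 1.333³ = 3.1265

0.9902em, 1.3200em, 1.7596em, 2.3455em, 3.1265em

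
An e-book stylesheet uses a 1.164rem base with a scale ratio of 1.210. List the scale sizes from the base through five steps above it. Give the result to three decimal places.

1.164rem, 1.408rem, 1.704rem, 2.062rem, 2.495rem, 3.019rem

Step 0: 1.164rem
Step 1: 1.164 × 1.210 = 1.408
Step 2: 1.164 × 1.210² = 1.704
Step 3: 1.164 × 1.210³ = 2.062
Step 4: 1.164 × 1.210⁴ = 2.495
Step 5: 1.164 × 1.210⁵ = 3.019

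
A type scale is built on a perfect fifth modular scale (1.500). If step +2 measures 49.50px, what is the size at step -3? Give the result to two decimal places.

The gap is -3 − (2) = -5 steps, so the factor is 1.500^-5.
49.50 ÷ 1.500⁵ = 49.50 ÷ 7.59375 ≈ 6.519

6.52px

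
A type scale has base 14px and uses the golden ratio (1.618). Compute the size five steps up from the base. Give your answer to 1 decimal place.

Every step multiplies by the scale ratio.
14.0 × 1.618⁵ = 14.0 × 11.08901 ≈ 155.25

155.2px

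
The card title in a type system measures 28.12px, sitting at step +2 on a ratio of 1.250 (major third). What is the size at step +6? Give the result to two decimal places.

28.12 × 1.250⁴ = 28.12 × 2.44141 ≈ 68.652

68.65px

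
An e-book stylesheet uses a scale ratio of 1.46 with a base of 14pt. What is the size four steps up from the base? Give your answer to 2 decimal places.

63.61pt

Every step multiplies by the scale ratio.
14.0 × 1.46⁴ = 14.0 × 4.54372 ≈ 63.61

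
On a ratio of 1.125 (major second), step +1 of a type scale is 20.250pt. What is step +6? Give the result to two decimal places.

The gap is 6 − (1) = 5 steps, so the factor is 1.125^5.
20.250 × 1.125⁵ = 20.250 × 1.80203 ≈ 36.491

36.49pt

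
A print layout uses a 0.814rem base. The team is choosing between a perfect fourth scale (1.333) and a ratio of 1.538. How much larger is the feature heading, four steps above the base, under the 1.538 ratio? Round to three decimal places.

Perfect fourth: 0.814 × 1.333⁴ = 2.57007rem
At 1.538: 0.814 × 1.538⁴ = 4.55459rem
Difference: 4.55459 − 2.57007 = 1.98452rem

1.985rem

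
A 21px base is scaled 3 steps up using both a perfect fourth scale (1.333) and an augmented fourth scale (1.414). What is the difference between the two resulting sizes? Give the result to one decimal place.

Perfect fourth: 21.0 × 1.333³ = 49.740px
Augmented fourth: 21.0 × 1.414³ = 59.370px
Difference: 59.370 − 49.740 = 9.630px

9.6px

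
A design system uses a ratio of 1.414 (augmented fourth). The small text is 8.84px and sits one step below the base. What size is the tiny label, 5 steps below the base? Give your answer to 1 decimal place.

8.84 ÷ 1.414⁴ = 8.84 ÷ 3.99758 ≈ 2.211

2.2px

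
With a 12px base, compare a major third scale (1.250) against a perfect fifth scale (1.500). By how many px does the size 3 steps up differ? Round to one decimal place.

Major third: 12.0 × 1.250³ = 23.438px
Perfect fifth: 12.0 × 1.500³ = 40.500px
Difference: 40.500 − 23.438 = 17.062px

17.1px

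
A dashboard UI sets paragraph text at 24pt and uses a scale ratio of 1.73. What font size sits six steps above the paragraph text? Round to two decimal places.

643.41pt

Each step on a modular scale multiplies by the ratio, so the size n steps from the base is base × ratioⁿ.
24.0 × 1.73⁶ = 24.0 × 26.80875 ≈ 643.41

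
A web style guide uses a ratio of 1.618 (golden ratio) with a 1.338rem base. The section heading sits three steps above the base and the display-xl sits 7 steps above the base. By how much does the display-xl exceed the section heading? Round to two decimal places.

33.17rem

Step 3: 1.338 × 1.618³ = 5.6675rem
Step 7: 1.338 × 1.618⁷ = 38.8424rem
Difference: 38.8424 − 5.6675 = 33.1749rem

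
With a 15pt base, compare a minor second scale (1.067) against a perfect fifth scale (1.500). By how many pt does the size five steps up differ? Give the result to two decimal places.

Minor second: 15.0 × 1.067⁵ = 20.7450pt
Perfect fifth: 15.0 × 1.500⁵ = 113.9062pt
Difference: 113.9062 − 20.7450 = 93.1612pt

93.16pt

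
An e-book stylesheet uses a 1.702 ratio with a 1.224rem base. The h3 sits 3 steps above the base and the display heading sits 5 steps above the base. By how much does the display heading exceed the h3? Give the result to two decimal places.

11.45rem

Step 3: 1.224 × 1.702³ = 6.0348rem
Step 5: 1.224 × 1.702⁵ = 17.4815rem
Difference: 17.4815 − 6.0348 = 11.4467rem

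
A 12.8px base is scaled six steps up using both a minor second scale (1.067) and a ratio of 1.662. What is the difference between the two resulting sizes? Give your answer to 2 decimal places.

Minor second: 12.8 × 1.067⁶ = 18.8885px
At 1.662: 12.8 × 1.662⁶ = 269.7715px
Difference: 269.7715 − 18.8885 = 250.8830px

250.88px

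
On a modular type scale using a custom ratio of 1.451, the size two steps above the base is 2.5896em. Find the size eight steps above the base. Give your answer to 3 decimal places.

The gap is 8 − (2) = 6 steps, so the factor is 1.451^6.
2.5896 × 1.451⁶ = 2.5896 × 9.33264 ≈ 24.168

24.168em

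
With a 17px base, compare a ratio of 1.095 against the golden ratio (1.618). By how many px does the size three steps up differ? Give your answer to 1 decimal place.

At 1.095: 17.0 × 1.095³ = 22.320px
Golden ratio: 17.0 × 1.618³ = 72.009px
Difference: 72.009 − 22.320 = 49.689px

49.7px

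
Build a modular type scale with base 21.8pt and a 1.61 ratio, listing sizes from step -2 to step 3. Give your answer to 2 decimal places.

8.41pt, 13.54pt, 21.80pt, 35.10pt, 56.51pt, 90.98pt

Step -2: 21.8 ÷ 1.61² = 8.41
Step -1: 21.8 ÷ 1.61 = 13.54
Step 0: 21.8pt
Step 1: 21.8 × 1.61 = 35.10
Step 2: 21.8 × 1.61² = 56.51
Step 3: 21.8 × 1.61³ = 90.98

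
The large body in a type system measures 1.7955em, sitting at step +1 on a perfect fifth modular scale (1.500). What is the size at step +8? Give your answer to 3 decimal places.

1.7955 × 1.500⁷ = 1.7955 × 17.08594 ≈ 30.678

30.678em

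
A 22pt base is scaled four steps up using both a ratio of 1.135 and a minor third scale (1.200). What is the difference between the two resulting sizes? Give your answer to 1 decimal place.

At 1.135: 22.0 × 1.135⁴ = 36.510pt
Minor third: 22.0 × 1.200⁴ = 45.619pt
Difference: 45.619 − 36.510 = 9.109pt

9.1pt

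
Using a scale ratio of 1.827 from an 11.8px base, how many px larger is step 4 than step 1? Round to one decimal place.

109.9px

Step 1: 11.8 × 1.827 = 21.559px
Step 4: 11.8 × 1.827⁴ = 131.473px
Difference: 131.473 − 21.559 = 109.914px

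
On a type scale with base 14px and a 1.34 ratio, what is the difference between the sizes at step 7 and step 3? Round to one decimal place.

74.9px

Step 3: 14.0 × 1.34³ = 33.685px
Step 7: 14.0 × 1.34⁷ = 108.608px
Difference: 108.608 − 33.685 = 74.923px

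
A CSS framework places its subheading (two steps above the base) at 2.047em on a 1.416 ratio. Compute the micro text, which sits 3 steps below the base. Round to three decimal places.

0.360em

The gap is -3 − (2) = -5 steps, so the factor is 1.416^-5.
2.047 ÷ 1.416⁵ = 2.047 ÷ 5.69267 ≈ 0.360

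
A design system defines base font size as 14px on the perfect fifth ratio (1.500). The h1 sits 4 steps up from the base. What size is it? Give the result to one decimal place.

A modular type scale is a geometric sequence: sizeₙ = base × rⁿ.
14.0 × 1.500⁴ = 14.0 × 5.06250 ≈ 70.88

70.9px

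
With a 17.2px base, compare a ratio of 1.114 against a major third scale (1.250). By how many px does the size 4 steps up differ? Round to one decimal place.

15.5px

At 1.114: 17.2 × 1.114⁴ = 26.489px
Major third: 17.2 × 1.250⁴ = 41.992px
Difference: 41.992 − 26.489 = 15.503px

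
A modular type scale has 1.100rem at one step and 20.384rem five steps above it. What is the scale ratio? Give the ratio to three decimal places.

The ratio satisfies 1.100 × r⁵ = 20.384, so r = (20.384 / 1.100)^(1/5).
r = 18.5309^(1/5) ≈ 1.7930

1.793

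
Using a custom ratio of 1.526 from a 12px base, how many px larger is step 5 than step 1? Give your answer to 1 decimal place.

81.0px

Step 1: 12.0 × 1.526 = 18.312px
Step 5: 12.0 × 1.526⁵ = 99.301px
Difference: 99.301 − 18.312 = 80.989px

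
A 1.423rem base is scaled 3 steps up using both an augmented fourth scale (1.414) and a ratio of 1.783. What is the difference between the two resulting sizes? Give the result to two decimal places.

Augmented fourth: 1.423 × 1.414³ = 4.0230rem
At 1.783: 1.423 × 1.783³ = 8.0660rem
Difference: 8.0660 − 4.0230 = 4.0430rem

4.04rem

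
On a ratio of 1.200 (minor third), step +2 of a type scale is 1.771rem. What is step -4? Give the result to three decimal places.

0.593rem

The gap is -4 − (2) = -6 steps, so the factor is 1.200^-6.
1.771 ÷ 1.200⁶ = 1.771 ÷ 2.98598 ≈ 0.593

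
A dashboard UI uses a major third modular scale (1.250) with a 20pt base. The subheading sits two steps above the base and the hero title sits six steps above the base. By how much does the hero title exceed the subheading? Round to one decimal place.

Step 2: 20.0 × 1.250² = 31.250pt
Step 6: 20.0 × 1.250⁶ = 76.294pt
Difference: 76.294 − 31.250 = 45.044pt

45.0pt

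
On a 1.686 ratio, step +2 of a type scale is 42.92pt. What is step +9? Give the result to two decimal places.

1662.12pt

The gap is 9 − (2) = 7 steps, so the factor is 1.686^7.
42.92 × 1.686⁷ = 42.92 × 38.72603 ≈ 1662.121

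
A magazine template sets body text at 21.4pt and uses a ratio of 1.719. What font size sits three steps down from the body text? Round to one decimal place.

4.2pt

Every step multiplies by the scale ratio.
21.4 ÷ 1.719³ = 21.4 ÷ 5.07958 ≈ 4.21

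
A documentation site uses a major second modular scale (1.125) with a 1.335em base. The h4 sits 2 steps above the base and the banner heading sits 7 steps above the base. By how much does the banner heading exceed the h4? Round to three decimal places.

Step 2: 1.335 × 1.125² = 1.68961em
Step 7: 1.335 × 1.125⁷ = 3.04473em
Difference: 3.04473 − 1.68961 = 1.35512em

1.355em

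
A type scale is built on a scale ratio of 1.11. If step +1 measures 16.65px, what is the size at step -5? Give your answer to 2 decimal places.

The gap is -5 − (1) = -6 steps, so the factor is 1.11^-6.
16.65 ÷ 1.11⁶ = 16.65 ÷ 1.87041 ≈ 8.902

8.90px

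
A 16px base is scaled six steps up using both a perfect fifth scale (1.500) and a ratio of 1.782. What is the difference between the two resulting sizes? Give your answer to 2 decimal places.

330.10px

Perfect fifth: 16.0 × 1.500⁶ = 182.2500px
At 1.782: 16.0 × 1.782⁶ = 512.3493px
Difference: 512.3493 − 182.2500 = 330.0993px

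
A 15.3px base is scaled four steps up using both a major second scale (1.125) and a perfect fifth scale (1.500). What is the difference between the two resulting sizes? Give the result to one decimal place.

52.9px

Major second: 15.3 × 1.125⁴ = 24.508px
Perfect fifth: 15.3 × 1.500⁴ = 77.456px
Difference: 77.456 − 24.508 = 52.948px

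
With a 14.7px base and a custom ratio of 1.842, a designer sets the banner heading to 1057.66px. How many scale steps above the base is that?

1.842ⁿ = 1057.66 / 14.7 = 71.9497
n = ln(71.9497) / ln(1.842) = 4.2760 / 0.6109 ≈ 7.00

7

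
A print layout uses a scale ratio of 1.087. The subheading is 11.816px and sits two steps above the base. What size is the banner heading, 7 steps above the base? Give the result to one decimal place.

17.9px

11.816 × 1.087⁵ = 11.816 × 1.51757 ≈ 17.932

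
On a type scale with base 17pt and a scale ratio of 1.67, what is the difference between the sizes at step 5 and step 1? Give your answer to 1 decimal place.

192.4pt

Step 1: 17.0 × 1.67 = 28.390pt
Step 5: 17.0 × 1.67⁵ = 220.816pt
Difference: 220.816 − 28.390 = 192.426pt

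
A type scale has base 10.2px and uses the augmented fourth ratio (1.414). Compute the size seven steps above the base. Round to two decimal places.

115.28px

A modular type scale is a geometric sequence: sizeₙ = base × rⁿ.
10.2 × 1.414⁷ = 10.2 × 11.30175 ≈ 115.28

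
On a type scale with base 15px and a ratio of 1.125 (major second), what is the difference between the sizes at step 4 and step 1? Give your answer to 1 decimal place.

7.2px

Step 1: 15.0 × 1.125 = 16.875px
Step 4: 15.0 × 1.125⁴ = 24.027px
Difference: 24.027 − 16.875 = 7.152px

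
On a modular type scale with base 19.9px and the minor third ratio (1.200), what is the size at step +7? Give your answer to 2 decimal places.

71.31px

A modular type scale is a geometric sequence: sizeₙ = base × rⁿ.
19.9 × 1.200⁷ = 19.9 × 3.58318 ≈ 71.31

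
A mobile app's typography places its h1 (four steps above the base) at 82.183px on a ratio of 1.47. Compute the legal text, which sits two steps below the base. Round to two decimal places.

82.183 ÷ 1.47⁶ = 82.183 ÷ 10.09030 ≈ 8.145

8.14px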